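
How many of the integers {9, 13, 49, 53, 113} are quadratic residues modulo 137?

(9/137) = +1 → QR.
(13/137) = -1 → non-residue.
(49/137) = +1 → QR.
(53/137) = -1 → non-residue.
(113/137) = -1 → non-residue.
Total quadratic residues among the 5: 2.

2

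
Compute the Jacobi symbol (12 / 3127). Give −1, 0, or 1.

Pull out 2^2: since 3127 ≡ 7 (mod 8), (2/3127) = +1, so (2/3127)^2 = +1.
Reciprocity: 3 ≡ 3 and 3127 ≡ 3 (mod 4), so (3/3127) = −(3127/3).
Reduce top mod 3: now compute (1/3).
Reached (1/3) = 1. Collecting the sign flips along the way, the symbol is -1.

-1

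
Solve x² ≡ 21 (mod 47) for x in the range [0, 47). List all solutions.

16, 31

Since 47 ≡ 3 (mod 4), a square root of 21 is 21^((47+1)/4) = 21^12 mod 47.
Repeated squaring: 21^2≡18, 21^4≡42, 21^8≡25 (mod 47).
21^12 = 21^(8+4) ≡ 16 (mod 47).
Check: 16² = 256 ≡ 21 (mod 47). The two roots are 16 and 31.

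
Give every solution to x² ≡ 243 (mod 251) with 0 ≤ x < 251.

Since 251 ≡ 3 (mod 4), a square root of 243 is 243^((251+1)/4) = 243^63 mod 251.
Repeated squaring: 243^2≡64, 243^4≡80, 243^8≡125, 243^16≡63, 243^32≡204 (mod 251).
243^63 = 243^(32+16+8+4+2+1) ≡ 69 (mod 251).
Check: 69² = 4761 ≡ 243 (mod 251). The two roots are 69 and 182.

69, 182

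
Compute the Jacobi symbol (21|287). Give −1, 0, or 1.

0

Reciprocity: 21 ≡ 1 and 287 ≡ 3 (mod 4), so (21/287) = +(287/21).
Reduce top mod 21: now compute (14/21).
Pull out 2: since 21 ≡ 5 (mod 8), (2/21) = -1.
Reciprocity: 7 ≡ 3 and 21 ≡ 1 (mod 4), so (7/21) = +(21/7).
Reduce top mod 7: now compute (0/7).
Top reduces to 0: gcd > 1, so the symbol is 0.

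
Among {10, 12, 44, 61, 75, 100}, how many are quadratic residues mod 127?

3

(10/127) = -1 → non-residue.
(12/127) = -1 → non-residue.
(44/127) = +1 → QR.
(61/127) = +1 → QR.
(75/127) = -1 → non-residue.
(100/127) = +1 → QR.
Total quadratic residues among the 6: 3.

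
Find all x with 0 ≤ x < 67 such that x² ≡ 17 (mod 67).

33, 34

Since 67 ≡ 3 (mod 4), a square root of 17 is 17^((67+1)/4) = 17^17 mod 67.
Repeated squaring: 17^2≡21, 17^4≡39, 17^8≡47, 17^16≡65 (mod 67).
17^17 = 17^(16+1) ≡ 33 (mod 67).
Check: 33² = 1089 ≡ 17 (mod 67). The two roots are 33 and 34.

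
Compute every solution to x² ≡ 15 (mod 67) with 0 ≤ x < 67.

Since 67 ≡ 3 (mod 4), a square root of 15 is 15^((67+1)/4) = 15^17 mod 67.
Repeated squaring: 15^2≡24, 15^4≡40, 15^8≡59, 15^16≡64 (mod 67).
15^17 = 15^(16+1) ≡ 22 (mod 67).
Check: 22² = 484 ≡ 15 (mod 67). The two roots are 22 and 45.

22, 45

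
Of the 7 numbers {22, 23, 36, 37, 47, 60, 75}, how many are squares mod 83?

(22/83) = -1 → non-residue.
(23/83) = +1 → QR.
(36/83) = +1 → QR.
(37/83) = +1 → QR.
(47/83) = -1 → non-residue.
(60/83) = -1 → non-residue.
(75/83) = +1 → QR.
Total quadratic residues among the 7: 4.

4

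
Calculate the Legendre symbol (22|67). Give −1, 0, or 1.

1

Euler's criterion: (22/67) ≡ 22^33 (mod 67).
22^2 ≡ 15 (mod 67)
22^4 ≡ 24 (mod 67)
22^8 ≡ 40 (mod 67)
22^16 ≡ 59 (mod 67)
22^32 ≡ 64 (mod 67)
22^33 = 22^(32+1) ≡ 1 (mod 67).
Result is 1, so (22/67) = 1.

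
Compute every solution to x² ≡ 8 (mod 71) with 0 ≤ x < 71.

Since 71 ≡ 3 (mod 4), a square root of 8 is 8^((71+1)/4) = 8^18 mod 71.
Repeated squaring: 8^2≡64, 8^4≡49, 8^8≡58, 8^16≡27 (mod 71).
8^18 = 8^(16+2) ≡ 24 (mod 71).
Check: 24² = 576 ≡ 8 (mod 71). The two roots are 24 and 47.

24, 47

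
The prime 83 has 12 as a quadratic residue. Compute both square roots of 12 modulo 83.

Since 83 ≡ 3 (mod 4), a square root of 12 is 12^((83+1)/4) = 12^21 mod 83.
Repeated squaring: 12^2≡61, 12^4≡69, 12^8≡30, 12^16≡70 (mod 83).
12^21 = 12^(16+4+1) ≡ 26 (mod 83).
Check: 26² = 676 ≡ 12 (mod 83). The two roots are 26 and 57.

26, 57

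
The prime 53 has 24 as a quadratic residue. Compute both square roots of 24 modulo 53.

17, 36

53 ≡ 1 (mod 4), so we find a root by search.
Trying successive values, 17² = 289 ≡ 24 (mod 53). The other root is 53 − 17 = 36.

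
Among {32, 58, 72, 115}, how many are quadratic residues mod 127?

3

(32/127) = +1 → QR.
(58/127) = -1 → non-residue.
(72/127) = +1 → QR.
(115/127) = +1 → QR.
Total quadratic residues among the 4: 3.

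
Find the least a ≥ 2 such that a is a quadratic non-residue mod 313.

(2/313) = +1, so 2 is a residue.
(3/313) = +1, so 3 is a residue.
(4/313) = +1, so 4 is a residue.
(5/313) = −1, so 5 is the smallest positive non-residue mod 313.

5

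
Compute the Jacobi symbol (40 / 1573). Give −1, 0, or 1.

1

Pull out 2^3: since 1573 ≡ 5 (mod 8), (2/1573) = -1, so (2/1573)^3 = -1.
Reciprocity: 5 ≡ 1 and 1573 ≡ 1 (mod 4), so (5/1573) = +(1573/5).
Reduce top mod 5: now compute (3/5).
Reciprocity: 3 ≡ 3 and 5 ≡ 1 (mod 4), so (3/5) = +(5/3).
Reduce top mod 3: now compute (2/3).
Pull out 2: since 3 ≡ 3 (mod 8), (2/3) = -1.
Reached (1/3) = 1. Collecting the sign flips along the way, the symbol is +1.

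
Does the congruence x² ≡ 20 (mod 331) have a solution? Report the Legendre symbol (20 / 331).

Pull out 2^2: since 331 ≡ 3 (mod 8), (2/331) = -1, so (2/331)^2 = +1.
Reciprocity: 5 ≡ 1 and 331 ≡ 3 (mod 4), so (5/331) = +(331/5).
Reduce top mod 5: now compute (1/5).
Reached (1/5) = 1. Collecting the sign flips along the way, the symbol is +1.

1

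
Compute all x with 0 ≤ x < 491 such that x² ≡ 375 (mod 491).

76, 415

Since 491 ≡ 3 (mod 4), a square root of 375 is 375^((491+1)/4) = 375^123 mod 491.
Repeated squaring: 375^2≡199, 375^4≡321, 375^8≡422, 375^16≡342, 375^32≡106, 375^64≡434 (mod 491).
375^123 = 375^(64+32+16+8+2+1) ≡ 415 (mod 491).
Check: 415² = 172225 ≡ 375 (mod 491). The two roots are 76 and 415.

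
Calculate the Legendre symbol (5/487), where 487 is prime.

Reciprocity: 5 ≡ 1 and 487 ≡ 3 (mod 4), so (5/487) = +(487/5).
Reduce top mod 5: now compute (2/5).
Pull out 2: since 5 ≡ 5 (mod 8), (2/5) = -1.
Reached (1/5) = 1. Collecting the sign flips along the way, the symbol is -1.

-1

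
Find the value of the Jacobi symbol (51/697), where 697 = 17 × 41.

0

Reciprocity: 51 ≡ 3 and 697 ≡ 1 (mod 4), so (51/697) = +(697/51).
Reduce top mod 51: now compute (34/51).
Pull out 2: since 51 ≡ 3 (mod 8), (2/51) = -1.
Reciprocity: 17 ≡ 1 and 51 ≡ 3 (mod 4), so (17/51) = +(51/17).
Reduce top mod 17: now compute (0/17).
Top reduces to 0: gcd > 1, so the symbol is 0.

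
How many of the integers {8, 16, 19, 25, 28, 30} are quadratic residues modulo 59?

4

(8/59) = -1 → non-residue.
(16/59) = +1 → QR.
(19/59) = +1 → QR.
(25/59) = +1 → QR.
(28/59) = +1 → QR.
(30/59) = -1 → non-residue.
Total quadratic residues among the 6: 4.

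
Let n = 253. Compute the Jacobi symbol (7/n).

Reciprocity: 7 ≡ 3 and 253 ≡ 1 (mod 4), so (7/253) = +(253/7).
Reduce top mod 7: now compute (1/7).
Reached (1/7) = 1. Collecting the sign flips along the way, the symbol is +1.

1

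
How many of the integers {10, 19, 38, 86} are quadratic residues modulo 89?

1

(10/89) = +1 → QR.
(19/89) = -1 → non-residue.
(38/89) = -1 → non-residue.
(86/89) = -1 → non-residue.
Total quadratic residues among the 4: 1.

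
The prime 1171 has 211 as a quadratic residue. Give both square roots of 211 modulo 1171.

272, 899

Since 1171 ≡ 3 (mod 4), a square root of 211 is 211^((1171+1)/4) = 211^293 mod 1171.
Repeated squaring: 211^2≡23, 211^4≡529, 211^8≡1143, 211^16≡784, 211^32≡1052, 211^64≡109, 211^128≡171, 211^256≡1137 (mod 1171).
211^293 = 211^(256+32+4+1) ≡ 272 (mod 1171).
Check: 272² = 73984 ≡ 211 (mod 1171). The two roots are 272 and 899.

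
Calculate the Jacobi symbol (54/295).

Pull out 2: since 295 ≡ 7 (mod 8), (2/295) = +1.
Reciprocity: 27 ≡ 3 and 295 ≡ 3 (mod 4), so (27/295) = −(295/27).
Reduce top mod 27: now compute (25/27).
Reciprocity: 25 ≡ 1 and 27 ≡ 3 (mod 4), so (25/27) = +(27/25).
Reduce top mod 25: now compute (2/25).
Pull out 2: since 25 ≡ 1 (mod 8), (2/25) = +1.
Reached (1/25) = 1. Collecting the sign flips along the way, the symbol is -1.

-1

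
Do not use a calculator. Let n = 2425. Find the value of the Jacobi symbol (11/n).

Reciprocity: 11 ≡ 3 and 2425 ≡ 1 (mod 4), so (11/2425) = +(2425/11).
Reduce top mod 11: now compute (5/11).
Reciprocity: 5 ≡ 1 and 11 ≡ 3 (mod 4), so (5/11) = +(11/5).
Reduce top mod 5: now compute (1/5).
Reached (1/5) = 1. Collecting the sign flips along the way, the symbol is +1.

1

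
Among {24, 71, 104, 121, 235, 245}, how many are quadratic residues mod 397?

(24/397) = -1 → non-residue.
(71/397) = -1 → non-residue.
(104/397) = +1 → QR.
(121/397) = +1 → QR.
(235/397) = -1 → non-residue.
(245/397) = -1 → non-residue.
Total quadratic residues among the 6: 2.

2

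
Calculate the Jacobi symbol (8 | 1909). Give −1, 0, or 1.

-1

Pull out 2^3: since 1909 ≡ 5 (mod 8), (2/1909) = -1, so (2/1909)^3 = -1.
Reached (1/1909) = 1. Collecting the sign flips along the way, the symbol is -1.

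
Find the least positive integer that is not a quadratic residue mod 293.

2

(2/293) = −1, so 2 is the smallest positive non-residue mod 293.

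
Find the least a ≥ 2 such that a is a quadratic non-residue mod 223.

3

(2/223) = +1, so 2 is a residue.
(3/223) = −1, so 3 is the smallest positive non-residue mod 223.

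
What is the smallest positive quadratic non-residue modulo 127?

(2/127) = +1, so 2 is a residue.
(3/127) = −1, so 3 is the smallest positive non-residue mod 127.

3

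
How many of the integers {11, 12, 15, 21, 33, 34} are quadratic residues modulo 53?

(11/53) = +1 → QR.
(12/53) = -1 → non-residue.
(15/53) = +1 → QR.
(21/53) = -1 → non-residue.
(33/53) = -1 → non-residue.
(34/53) = -1 → non-residue.
Total quadratic residues among the 6: 2.

2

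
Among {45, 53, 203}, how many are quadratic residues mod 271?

2

(45/271) = +1 → QR.
(53/271) = +1 → QR.
(203/271) = -1 → non-residue.
Total quadratic residues among the 3: 2.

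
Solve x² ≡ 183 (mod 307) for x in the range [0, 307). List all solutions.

Since 307 ≡ 3 (mod 4), a square root of 183 is 183^((307+1)/4) = 183^77 mod 307.
Repeated squaring: 183^2≡26, 183^4≡62, 183^8≡160, 183^16≡119, 183^32≡39, 183^64≡293 (mod 307).
183^77 = 183^(64+8+4+1) ≡ 262 (mod 307).
Check: 262² = 68644 ≡ 183 (mod 307). The two roots are 45 and 262.

45, 262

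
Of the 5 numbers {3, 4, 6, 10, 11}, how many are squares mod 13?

(3/13) = +1 → QR.
(4/13) = +1 → QR.
(6/13) = -1 → non-residue.
(10/13) = +1 → QR.
(11/13) = -1 → non-residue.
Total quadratic residues among the 5: 3.

3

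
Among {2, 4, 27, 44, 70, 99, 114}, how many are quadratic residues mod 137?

4

(2/137) = +1 → QR.
(4/137) = +1 → QR.
(27/137) = -1 → non-residue.
(44/137) = +1 → QR.
(70/137) = -1 → non-residue.
(99/137) = +1 → QR.
(114/137) = -1 → non-residue.
Total quadratic residues among the 7: 4.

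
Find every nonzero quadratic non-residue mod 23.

5, 7, 10, 11, 14, 15, 17, 19, 20, 21, 22

Square k = 1,…,11 (k and 23−k give the same square):
1²=1, 2²=4, 3²=9, 4²=16, 5²≡2, 6²≡13, 7²≡3, 8²≡18, 9²≡12, 10²≡8, 11²≡6 (mod 23).
The residues are {1, 2, 3, 4, 6, 8, 9, 12, 13, 16, 18}; the non-residues are the remaining 11 nonzero classes.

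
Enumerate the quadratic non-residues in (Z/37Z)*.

Square k = 1,…,18 (k and 37−k give the same square):
1²=1, 2²=4, 3²=9, 4²=16, 5²=25, 6²=36, 7²≡12, 8²≡27, 9²≡7, 10²≡26, 11²≡10, 12²≡33, 13²≡21, 14²≡11, 15²≡3, 16²≡34, 17²≡30, 18²≡28 (mod 37).
The residues are {1, 3, 4, 7, 9, 10, 11, 12, 16, 21, 25, 26, 27, 28, 30, 33, 34, 36}; the non-residues are the remaining 18 nonzero classes.

2,5,6,8,13,14,15,17,18,19,20,22,23,24,29,31,32,35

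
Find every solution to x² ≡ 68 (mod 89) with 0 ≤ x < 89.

35, 54

89 ≡ 1 (mod 4), so we find a root by search.
Trying successive values, 35² = 1225 ≡ 68 (mod 89). The other root is 89 − 35 = 54.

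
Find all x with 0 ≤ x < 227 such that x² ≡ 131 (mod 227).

49, 178

Since 227 ≡ 3 (mod 4), a square root of 131 is 131^((227+1)/4) = 131^57 mod 227.
Repeated squaring: 131^2≡136, 131^4≡109, 131^8≡77, 131^16≡27, 131^32≡48 (mod 227).
131^57 = 131^(32+16+8+1) ≡ 49 (mod 227).
Check: 49² = 2401 ≡ 131 (mod 227). The two roots are 49 and 178.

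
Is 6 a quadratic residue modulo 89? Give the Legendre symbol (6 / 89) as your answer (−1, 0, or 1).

-1

Euler's criterion: (6/89) ≡ 6^44 (mod 89).
6^2 ≡ 36 (mod 89)
6^4 ≡ 50 (mod 89)
6^8 ≡ 8 (mod 89)
6^16 ≡ 64 (mod 89)
6^32 ≡ 2 (mod 89)
6^44 = 6^(32+8+4) ≡ 88 (mod 89).
Result is 88 ≡ −1, so (6/89) = −1.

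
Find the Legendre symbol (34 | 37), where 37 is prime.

Pull out 2: since 37 ≡ 5 (mod 8), (2/37) = -1.
Reciprocity: 17 ≡ 1 and 37 ≡ 1 (mod 4), so (17/37) = +(37/17).
Reduce top mod 17: now compute (3/17).
Reciprocity: 3 ≡ 3 and 17 ≡ 1 (mod 4), so (3/17) = +(17/3).
Reduce top mod 3: now compute (2/3).
Pull out 2: since 3 ≡ 3 (mod 8), (2/3) = -1.
Reached (1/3) = 1. Collecting the sign flips along the way, the symbol is +1.

1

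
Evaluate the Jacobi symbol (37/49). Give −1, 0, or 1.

Reciprocity: 37 ≡ 1 and 49 ≡ 1 (mod 4), so (37/49) = +(49/37).
Reduce top mod 37: now compute (12/37).
Pull out 2^2: since 37 ≡ 5 (mod 8), (2/37) = -1, so (2/37)^2 = +1.
Reciprocity: 3 ≡ 3 and 37 ≡ 1 (mod 4), so (3/37) = +(37/3).
Reduce top mod 3: now compute (1/3).
Reached (1/3) = 1. Collecting the sign flips along the way, the symbol is +1.

1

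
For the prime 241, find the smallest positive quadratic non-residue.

7

(2/241) = +1, so 2 is a residue.
(3/241) = +1, so 3 is a residue.
(4/241) = +1, so 4 is a residue.
(5/241) = +1, so 5 is a residue.
(6/241) = +1, so 6 is a residue.
(7/241) = −1, so 7 is the smallest positive non-residue mod 241.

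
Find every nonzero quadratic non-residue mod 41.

Square k = 1,…,20 (k and 41−k give the same square):
1²=1, 2²=4, 3²=9, 4²=16, 5²=25, 6²=36, 7²≡8, 8²≡23, 9²≡40, 10²≡18, 11²≡39, 12²≡21, 13²≡5, 14²≡32, 15²≡20, 16²≡10, 17²≡2, 18²≡37, 19²≡33, 20²≡31 (mod 41).
The residues are {1, 2, 4, 5, 8, 9, 10, 16, 18, 20, 21, 23, 25, 31, 32, 33, 36, 37, 39, 40}; the non-residues are the remaining 20 nonzero classes.

3, 6, 7, 11, 12, 13, 14, 15, 17, 19, 22, 24, 26, 27, 28, 29, 30, 34, 35, 38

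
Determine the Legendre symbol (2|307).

Pull out 2: since 307 ≡ 3 (mod 8), (2/307) = -1.
Reached (1/307) = 1. Collecting the sign flips along the way, the symbol is -1.

-1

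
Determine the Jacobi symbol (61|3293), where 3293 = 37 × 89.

1

Reciprocity: 61 ≡ 1 and 3293 ≡ 1 (mod 4), so (61/3293) = +(3293/61).
Reduce top mod 61: now compute (60/61).
Pull out 2^2: since 61 ≡ 5 (mod 8), (2/61) = -1, so (2/61)^2 = +1.
Reciprocity: 15 ≡ 3 and 61 ≡ 1 (mod 4), so (15/61) = +(61/15).
Reduce top mod 15: now compute (1/15).
Reached (1/15) = 1. Collecting the sign flips along the way, the symbol is +1.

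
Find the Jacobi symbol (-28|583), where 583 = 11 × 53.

First reduce: -28 ≡ 555 (mod 583).
Reciprocity: 555 ≡ 3 and 583 ≡ 3 (mod 4), so (555/583) = −(583/555).
Reduce top mod 555: now compute (28/555).
Pull out 2^2: since 555 ≡ 3 (mod 8), (2/555) = -1, so (2/555)^2 = +1.
Reciprocity: 7 ≡ 3 and 555 ≡ 3 (mod 4), so (7/555) = −(555/7).
Reduce top mod 7: now compute (2/7).
Pull out 2: since 7 ≡ 7 (mod 8), (2/7) = +1.
Reached (1/7) = 1. Collecting the sign flips along the way, the symbol is +1.

1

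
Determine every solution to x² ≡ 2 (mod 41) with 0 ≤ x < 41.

17, 24

41 ≡ 1 (mod 4), so we find a root by search.
Trying successive values, 17² = 289 ≡ 2 (mod 41). The other root is 41 − 17 = 24.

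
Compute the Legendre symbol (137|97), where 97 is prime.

First reduce: 137 ≡ 40 (mod 97).
Pull out 2^3: since 97 ≡ 1 (mod 8), (2/97) = +1, so (2/97)^3 = +1.
Reciprocity: 5 ≡ 1 and 97 ≡ 1 (mod 4), so (5/97) = +(97/5).
Reduce top mod 5: now compute (2/5).
Pull out 2: since 5 ≡ 5 (mod 8), (2/5) = -1.
Reached (1/5) = 1. Collecting the sign flips along the way, the symbol is -1.

-1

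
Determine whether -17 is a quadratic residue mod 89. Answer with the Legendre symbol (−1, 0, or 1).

1

First reduce: -17 ≡ 72 (mod 89).
Pull out 2^3: since 89 ≡ 1 (mod 8), (2/89) = +1, so (2/89)^3 = +1.
Reciprocity: 9 ≡ 1 and 89 ≡ 1 (mod 4), so (9/89) = +(89/9).
Reduce top mod 9: now compute (8/9).
Pull out 2^3: since 9 ≡ 1 (mod 8), (2/9) = +1, so (2/9)^3 = +1.
Reached (1/9) = 1. Collecting the sign flips along the way, the symbol is +1.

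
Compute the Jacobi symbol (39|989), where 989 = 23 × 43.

Reciprocity: 39 ≡ 3 and 989 ≡ 1 (mod 4), so (39/989) = +(989/39).
Reduce top mod 39: now compute (14/39).
Pull out 2: since 39 ≡ 7 (mod 8), (2/39) = +1.
Reciprocity: 7 ≡ 3 and 39 ≡ 3 (mod 4), so (7/39) = −(39/7).
Reduce top mod 7: now compute (4/7).
Pull out 2^2: since 7 ≡ 7 (mod 8), (2/7) = +1, so (2/7)^2 = +1.
Reached (1/7) = 1. Collecting the sign flips along the way, the symbol is -1.

-1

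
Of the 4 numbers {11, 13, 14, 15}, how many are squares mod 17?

2

(11/17) = -1 → non-residue.
(13/17) = +1 → QR.
(14/17) = -1 → non-residue.
(15/17) = +1 → QR.
Total quadratic residues among the 4: 2.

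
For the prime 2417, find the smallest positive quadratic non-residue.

3

(2/2417) = +1, so 2 is a residue.
(3/2417) = −1, so 3 is the smallest positive non-residue mod 2417.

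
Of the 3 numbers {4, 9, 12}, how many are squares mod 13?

(4/13) = +1 → QR.
(9/13) = +1 → QR.
(12/13) = +1 → QR.
Total quadratic residues among the 3: 3.

3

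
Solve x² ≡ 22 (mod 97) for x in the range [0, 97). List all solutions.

97 ≡ 1 (mod 4), so we find a root by search.
Trying successive values, 33² = 1089 ≡ 22 (mod 97). The other root is 97 − 33 = 64.

33, 64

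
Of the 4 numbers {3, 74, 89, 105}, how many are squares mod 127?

1

(3/127) = -1 → non-residue.
(74/127) = +1 → QR.
(89/127) = -1 → non-residue.
(105/127) = -1 → non-residue.
Total quadratic residues among the 4: 1.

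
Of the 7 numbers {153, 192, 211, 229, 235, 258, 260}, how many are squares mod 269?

(153/269) = -1 → non-residue.
(192/269) = -1 → non-residue.
(211/269) = +1 → QR.
(229/269) = -1 → non-residue.
(235/269) = +1 → QR.
(258/269) = +1 → QR.
(260/269) = +1 → QR.
Total quadratic residues among the 7: 4.

4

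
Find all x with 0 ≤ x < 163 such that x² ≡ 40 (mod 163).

23, 140

Since 163 ≡ 3 (mod 4), a square root of 40 is 40^((163+1)/4) = 40^41 mod 163.
Repeated squaring: 40^2≡133, 40^4≡85, 40^8≡53, 40^16≡38, 40^32≡140 (mod 163).
40^41 = 40^(32+8+1) ≡ 140 (mod 163).
Check: 140² = 19600 ≡ 40 (mod 163). The two roots are 23 and 140.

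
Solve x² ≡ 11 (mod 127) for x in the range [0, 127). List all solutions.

Since 127 ≡ 3 (mod 4), a square root of 11 is 11^((127+1)/4) = 11^32 mod 127.
Repeated squaring: 11^2≡121, 11^4≡36, 11^8≡26, 11^16≡41, 11^32≡30 (mod 127).
11^32 = 11^(32) ≡ 30 (mod 127).
Check: 30² = 900 ≡ 11 (mod 127). The two roots are 30 and 97.

30, 97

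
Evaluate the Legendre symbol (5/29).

1

Reciprocity: 5 ≡ 1 and 29 ≡ 1 (mod 4), so (5/29) = +(29/5).
Reduce top mod 5: now compute (4/5).
Pull out 2^2: since 5 ≡ 5 (mod 8), (2/5) = -1, so (2/5)^2 = +1.
Reached (1/5) = 1. Collecting the sign flips along the way, the symbol is +1.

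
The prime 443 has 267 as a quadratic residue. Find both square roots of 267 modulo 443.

209, 234

Since 443 ≡ 3 (mod 4), a square root of 267 is 267^((443+1)/4) = 267^111 mod 443.
Repeated squaring: 267^2≡409, 267^4≡270, 267^8≡248, 267^16≡370, 267^32≡13, 267^64≡169 (mod 443).
267^111 = 267^(64+32+8+4+2+1) ≡ 209 (mod 443).
Check: 209² = 43681 ≡ 267 (mod 443). The two roots are 209 and 234.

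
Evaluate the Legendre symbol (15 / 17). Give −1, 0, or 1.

Euler's criterion: (15/17) ≡ 15^8 (mod 17).
15^2 ≡ 4 (mod 17)
15^4 ≡ 16 (mod 17)
15^8 ≡ 1 (mod 17)
15^8 = 15^(8) ≡ 1 (mod 17).
Result is 1, so (15/17) = 1.

1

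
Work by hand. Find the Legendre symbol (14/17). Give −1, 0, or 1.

-1

Pull out 2: since 17 ≡ 1 (mod 8), (2/17) = +1.
Reciprocity: 7 ≡ 3 and 17 ≡ 1 (mod 4), so (7/17) = +(17/7).
Reduce top mod 7: now compute (3/7).
Reciprocity: 3 ≡ 3 and 7 ≡ 3 (mod 4), so (3/7) = −(7/3).
Reduce top mod 3: now compute (1/3).
Reached (1/3) = 1. Collecting the sign flips along the way, the symbol is -1.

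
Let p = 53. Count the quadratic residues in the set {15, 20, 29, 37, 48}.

3

(15/53) = +1 → QR.
(20/53) = -1 → non-residue.
(29/53) = +1 → QR.
(37/53) = +1 → QR.
(48/53) = -1 → non-residue.
Total quadratic residues among the 5: 3.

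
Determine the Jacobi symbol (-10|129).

First reduce: -10 ≡ 119 (mod 129).
Reciprocity: 119 ≡ 3 and 129 ≡ 1 (mod 4), so (119/129) = +(129/119).
Reduce top mod 119: now compute (10/119).
Pull out 2: since 119 ≡ 7 (mod 8), (2/119) = +1.
Reciprocity: 5 ≡ 1 and 119 ≡ 3 (mod 4), so (5/119) = +(119/5).
Reduce top mod 5: now compute (4/5).
Pull out 2^2: since 5 ≡ 5 (mod 8), (2/5) = -1, so (2/5)^2 = +1.
Reached (1/5) = 1. Collecting the sign flips along the way, the symbol is +1.

1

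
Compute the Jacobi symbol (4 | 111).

1

Pull out 2^2: since 111 ≡ 7 (mod 8), (2/111) = +1, so (2/111)^2 = +1.
Reached (1/111) = 1. Collecting the sign flips along the way, the symbol is +1.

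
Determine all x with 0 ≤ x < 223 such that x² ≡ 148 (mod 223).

Since 223 ≡ 3 (mod 4), a square root of 148 is 148^((223+1)/4) = 148^56 mod 223.
Repeated squaring: 148^2≡50, 148^4≡47, 148^8≡202, 148^16≡218, 148^32≡25 (mod 223).
148^56 = 148^(32+16+8) ≡ 172 (mod 223).
Check: 172² = 29584 ≡ 148 (mod 223). The two roots are 51 and 172.

51, 172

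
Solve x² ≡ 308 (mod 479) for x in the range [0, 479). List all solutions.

Since 479 ≡ 3 (mod 4), a square root of 308 is 308^((479+1)/4) = 308^120 mod 479.
Repeated squaring: 308^2≡22, 308^4≡5, 308^8≡25, 308^16≡146, 308^32≡240, 308^64≡120 (mod 479).
308^120 = 308^(64+32+16+8) ≡ 97 (mod 479).
Check: 97² = 9409 ≡ 308 (mod 479). The two roots are 97 and 382.

97, 382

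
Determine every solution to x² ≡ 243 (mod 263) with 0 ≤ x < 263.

Since 263 ≡ 3 (mod 4), a square root of 243 is 243^((263+1)/4) = 243^66 mod 263.
Repeated squaring: 243^2≡137, 243^4≡96, 243^8≡11, 243^16≡121, 243^32≡176, 243^64≡205 (mod 263).
243^66 = 243^(64+2) ≡ 207 (mod 263).
Check: 207² = 42849 ≡ 243 (mod 263). The two roots are 56 and 207.

56, 207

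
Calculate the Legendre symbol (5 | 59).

1

Euler's criterion: (5/59) ≡ 5^29 (mod 59).
5^2 ≡ 25 (mod 59)
5^4 ≡ 35 (mod 59)
5^8 ≡ 45 (mod 59)
5^16 ≡ 19 (mod 59)
5^29 = 5^(16+8+4+1) ≡ 1 (mod 59).
Result is 1, so (5/59) = 1.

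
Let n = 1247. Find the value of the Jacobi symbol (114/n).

Pull out 2: since 1247 ≡ 7 (mod 8), (2/1247) = +1.
Reciprocity: 57 ≡ 1 and 1247 ≡ 3 (mod 4), so (57/1247) = +(1247/57).
Reduce top mod 57: now compute (50/57).
Pull out 2: since 57 ≡ 1 (mod 8), (2/57) = +1.
Reciprocity: 25 ≡ 1 and 57 ≡ 1 (mod 4), so (25/57) = +(57/25).
Reduce top mod 25: now compute (7/25).
Reciprocity: 7 ≡ 3 and 25 ≡ 1 (mod 4), so (7/25) = +(25/7).
Reduce top mod 7: now compute (4/7).
Pull out 2^2: since 7 ≡ 7 (mod 8), (2/7) = +1, so (2/7)^2 = +1.
Reached (1/7) = 1. Collecting the sign flips along the way, the symbol is +1.

1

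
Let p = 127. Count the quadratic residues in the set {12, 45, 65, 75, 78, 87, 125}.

(12/127) = -1 → non-residue.
(45/127) = -1 → non-residue.
(65/127) = -1 → non-residue.
(75/127) = -1 → non-residue.
(78/127) = -1 → non-residue.
(87/127) = +1 → QR.
(125/127) = -1 → non-residue.
Total quadratic residues among the 7: 1.

1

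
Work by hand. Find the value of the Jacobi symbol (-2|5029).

First reduce: -2 ≡ 5027 (mod 5029).
Reciprocity: 5027 ≡ 3 and 5029 ≡ 1 (mod 4), so (5027/5029) = +(5029/5027).
Reduce top mod 5027: now compute (2/5027).
Pull out 2: since 5027 ≡ 3 (mod 8), (2/5027) = -1.
Reached (1/5027) = 1. Collecting the sign flips along the way, the symbol is -1.

-1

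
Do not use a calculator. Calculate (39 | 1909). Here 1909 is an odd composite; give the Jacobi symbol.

Reciprocity: 39 ≡ 3 and 1909 ≡ 1 (mod 4), so (39/1909) = +(1909/39).
Reduce top mod 39: now compute (37/39).
Reciprocity: 37 ≡ 1 and 39 ≡ 3 (mod 4), so (37/39) = +(39/37).
Reduce top mod 37: now compute (2/37).
Pull out 2: since 37 ≡ 5 (mod 8), (2/37) = -1.
Reached (1/37) = 1. Collecting the sign flips along the way, the symbol is -1.

-1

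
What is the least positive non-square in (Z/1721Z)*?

(2/1721) = +1, so 2 is a residue.
(3/1721) = −1, so 3 is the smallest positive non-residue mod 1721.

3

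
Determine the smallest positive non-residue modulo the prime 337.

(2/337) = +1, so 2 is a residue.
(3/337) = +1, so 3 is a residue.
(4/337) = +1, so 4 is a residue.
(5/337) = −1, so 5 is the smallest positive non-residue mod 337.

5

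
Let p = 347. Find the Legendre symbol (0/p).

0

Top reduces to 0: gcd > 1, so the symbol is 0.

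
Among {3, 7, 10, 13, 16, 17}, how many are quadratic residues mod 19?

(3/19) = -1 → non-residue.
(7/19) = +1 → QR.
(10/19) = -1 → non-residue.
(13/19) = -1 → non-residue.
(16/19) = +1 → QR.
(17/19) = +1 → QR.
Total quadratic residues among the 6: 3.

3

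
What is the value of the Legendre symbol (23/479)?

1

Euler's criterion: (23/479) ≡ 23^239 (mod 479).
23^2 ≡ 50 (mod 479)
23^4 ≡ 105 (mod 479)
23^8 ≡ 8 (mod 479)
23^16 ≡ 64 (mod 479)
23^32 ≡ 264 (mod 479)
23^64 ≡ 241 (mod 479)
23^128 ≡ 122 (mod 479)
23^239 = 23^(128+64+32+8+4+2+1) ≡ 1 (mod 479).
Result is 1, so (23/479) = 1.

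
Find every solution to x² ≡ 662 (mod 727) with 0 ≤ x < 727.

46, 681

Since 727 ≡ 3 (mod 4), a square root of 662 is 662^((727+1)/4) = 662^182 mod 727.
Repeated squaring: 662^2≡590, 662^4≡594, 662^8≡241, 662^16≡648, 662^32≡425, 662^64≡329, 662^128≡645 (mod 727).
662^182 = 662^(128+32+16+4+2) ≡ 46 (mod 727).
Check: 46² = 2116 ≡ 662 (mod 727). The two roots are 46 and 681.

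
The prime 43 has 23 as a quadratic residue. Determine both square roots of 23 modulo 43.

Since 43 ≡ 3 (mod 4), a square root of 23 is 23^((43+1)/4) = 23^11 mod 43.
Repeated squaring: 23^2≡13, 23^4≡40, 23^8≡9 (mod 43).
23^11 = 23^(8+2+1) ≡ 25 (mod 43).
Check: 25² = 625 ≡ 23 (mod 43). The two roots are 18 and 25.

18, 25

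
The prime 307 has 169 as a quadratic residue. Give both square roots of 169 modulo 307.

Since 307 ≡ 3 (mod 4), a square root of 169 is 169^((307+1)/4) = 169^77 mod 307.
Repeated squaring: 169^2≡10, 169^4≡100, 169^8≡176, 169^16≡276, 169^32≡40, 169^64≡65 (mod 307).
169^77 = 169^(64+8+4+1) ≡ 294 (mod 307).
Check: 294² = 86436 ≡ 169 (mod 307). The two roots are 13 and 294.

13, 294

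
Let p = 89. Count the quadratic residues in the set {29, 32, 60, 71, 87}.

(29/89) = -1 → non-residue.
(32/89) = +1 → QR.
(60/89) = -1 → non-residue.
(71/89) = +1 → QR.
(87/89) = +1 → QR.
Total quadratic residues among the 5: 3.

3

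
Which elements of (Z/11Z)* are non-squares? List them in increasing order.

2,6,7,8,10

Square k = 1,…,5 (k and 11−k give the same square):
1²=1, 2²=4, 3²=9, 4²≡5, 5²≡3 (mod 11).
The residues are {1, 3, 4, 5, 9}; the non-residues are the remaining 5 nonzero classes.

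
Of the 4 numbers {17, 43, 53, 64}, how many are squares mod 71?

2

(17/71) = -1 → non-residue.
(43/71) = +1 → QR.
(53/71) = -1 → non-residue.
(64/71) = +1 → QR.
Total quadratic residues among the 4: 2.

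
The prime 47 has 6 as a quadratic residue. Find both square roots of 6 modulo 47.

Since 47 ≡ 3 (mod 4), a square root of 6 is 6^((47+1)/4) = 6^12 mod 47.
Repeated squaring: 6^2≡36, 6^4≡27, 6^8≡24 (mod 47).
6^12 = 6^(8+4) ≡ 37 (mod 47).
Check: 37² = 1369 ≡ 6 (mod 47). The two roots are 10 and 37.

10, 37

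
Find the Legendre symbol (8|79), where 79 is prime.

1

Pull out 2^3: since 79 ≡ 7 (mod 8), (2/79) = +1, so (2/79)^3 = +1.
Reached (1/79) = 1. Collecting the sign flips along the way, the symbol is +1.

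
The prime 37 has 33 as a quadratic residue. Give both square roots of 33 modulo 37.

12, 25

37 ≡ 1 (mod 4), so we find a root by search.
Trying successive values, 12² = 144 ≡ 33 (mod 37). The other root is 37 − 12 = 25.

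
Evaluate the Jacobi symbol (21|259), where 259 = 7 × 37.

0

Reciprocity: 21 ≡ 1 and 259 ≡ 3 (mod 4), so (21/259) = +(259/21).
Reduce top mod 21: now compute (7/21).
Reciprocity: 7 ≡ 3 and 21 ≡ 1 (mod 4), so (7/21) = +(21/7).
Reduce top mod 7: now compute (0/7).
Top reduces to 0: gcd > 1, so the symbol is 0.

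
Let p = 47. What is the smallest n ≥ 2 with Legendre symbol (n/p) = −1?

5

(2/47) = +1, so 2 is a residue.
(3/47) = +1, so 3 is a residue.
(4/47) = +1, so 4 is a residue.
(5/47) = −1, so 5 is the smallest positive non-residue mod 47.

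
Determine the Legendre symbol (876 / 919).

Pull out 2^2: since 919 ≡ 7 (mod 8), (2/919) = +1, so (2/919)^2 = +1.
Reciprocity: 219 ≡ 3 and 919 ≡ 3 (mod 4), so (219/919) = −(919/219).
Reduce top mod 219: now compute (43/219).
Reciprocity: 43 ≡ 3 and 219 ≡ 3 (mod 4), so (43/219) = −(219/43).
Reduce top mod 43: now compute (4/43).
Pull out 2^2: since 43 ≡ 3 (mod 8), (2/43) = -1, so (2/43)^2 = +1.
Reached (1/43) = 1. Collecting the sign flips along the way, the symbol is +1.

1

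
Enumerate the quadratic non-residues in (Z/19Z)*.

2 3 8 10 12 13 14 15 18

Square k = 1,…,9 (k and 19−k give the same square):
1²=1, 2²=4, 3²=9, 4²=16, 5²≡6, 6²≡17, 7²≡11, 8²≡7, 9²≡5 (mod 19).
The residues are {1, 4, 5, 6, 7, 9, 11, 16, 17}; the non-residues are the remaining 9 nonzero classes.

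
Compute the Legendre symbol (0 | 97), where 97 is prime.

Top reduces to 0: gcd > 1, so the symbol is 0.

0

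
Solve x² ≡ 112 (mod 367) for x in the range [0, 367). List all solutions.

Since 367 ≡ 3 (mod 4), a square root of 112 is 112^((367+1)/4) = 112^92 mod 367.
Repeated squaring: 112^2≡66, 112^4≡319, 112^8≡102, 112^16≡128, 112^32≡236, 112^64≡279 (mod 367).
112^92 = 112^(64+16+8+4) ≡ 188 (mod 367).
Check: 188² = 35344 ≡ 112 (mod 367). The two roots are 179 and 188.

179, 188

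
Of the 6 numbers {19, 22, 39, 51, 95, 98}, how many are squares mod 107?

2

(19/107) = +1 → QR.
(22/107) = -1 → non-residue.
(39/107) = +1 → QR.
(51/107) = -1 → non-residue.
(95/107) = -1 → non-residue.
(98/107) = -1 → non-residue.
Total quadratic residues among the 6: 2.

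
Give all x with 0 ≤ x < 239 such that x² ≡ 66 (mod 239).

117, 122

Since 239 ≡ 3 (mod 4), a square root of 66 is 66^((239+1)/4) = 66^60 mod 239.
Repeated squaring: 66^2≡54, 66^4≡48, 66^8≡153, 66^16≡226, 66^32≡169 (mod 239).
66^60 = 66^(32+16+8+4) ≡ 122 (mod 239).
Check: 122² = 14884 ≡ 66 (mod 239). The two roots are 117 and 122.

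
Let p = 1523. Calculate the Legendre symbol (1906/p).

First reduce: 1906 ≡ 383 (mod 1523).
Reciprocity: 383 ≡ 3 and 1523 ≡ 3 (mod 4), so (383/1523) = −(1523/383).
Reduce top mod 383: now compute (374/383).
Pull out 2: since 383 ≡ 7 (mod 8), (2/383) = +1.
Reciprocity: 187 ≡ 3 and 383 ≡ 3 (mod 4), so (187/383) = −(383/187).
Reduce top mod 187: now compute (9/187).
Reciprocity: 9 ≡ 1 and 187 ≡ 3 (mod 4), so (9/187) = +(187/9).
Reduce top mod 9: now compute (7/9).
Reciprocity: 7 ≡ 3 and 9 ≡ 1 (mod 4), so (7/9) = +(9/7).
Reduce top mod 7: now compute (2/7).
Pull out 2: since 7 ≡ 7 (mod 8), (2/7) = +1.
Reached (1/7) = 1. Collecting the sign flips along the way, the symbol is +1.

1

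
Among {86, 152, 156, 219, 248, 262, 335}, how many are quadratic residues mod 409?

(86/409) = -1 → non-residue.
(152/409) = -1 → non-residue.
(156/409) = -1 → non-residue.
(219/409) = -1 → non-residue.
(248/409) = -1 → non-residue.
(262/409) = +1 → QR.
(335/409) = -1 → non-residue.
Total quadratic residues among the 7: 1.

1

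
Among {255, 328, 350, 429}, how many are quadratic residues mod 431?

1

(255/431) = -1 → non-residue.
(328/431) = +1 → QR.
(350/431) = -1 → non-residue.
(429/431) = -1 → non-residue.
Total quadratic residues among the 4: 1.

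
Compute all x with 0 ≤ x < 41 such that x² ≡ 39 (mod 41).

41 ≡ 1 (mod 4), so we find a root by search.
Trying successive values, 11² = 121 ≡ 39 (mod 41). The other root is 41 − 11 = 30.

11, 30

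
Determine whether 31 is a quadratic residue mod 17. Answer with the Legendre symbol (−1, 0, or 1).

First reduce: 31 ≡ 14 (mod 17).
Pull out 2: since 17 ≡ 1 (mod 8), (2/17) = +1.
Reciprocity: 7 ≡ 3 and 17 ≡ 1 (mod 4), so (7/17) = +(17/7).
Reduce top mod 7: now compute (3/7).
Reciprocity: 3 ≡ 3 and 7 ≡ 3 (mod 4), so (3/7) = −(7/3).
Reduce top mod 3: now compute (1/3).
Reached (1/3) = 1. Collecting the sign flips along the way, the symbol is -1.

-1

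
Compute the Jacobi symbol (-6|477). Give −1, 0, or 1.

First reduce: -6 ≡ 471 (mod 477).
Reciprocity: 471 ≡ 3 and 477 ≡ 1 (mod 4), so (471/477) = +(477/471).
Reduce top mod 471: now compute (6/471).
Pull out 2: since 471 ≡ 7 (mod 8), (2/471) = +1.
Reciprocity: 3 ≡ 3 and 471 ≡ 3 (mod 4), so (3/471) = −(471/3).
Reduce top mod 3: now compute (0/3).
Top reduces to 0: gcd > 1, so the symbol is 0.

0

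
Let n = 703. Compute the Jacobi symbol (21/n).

-1

Reciprocity: 21 ≡ 1 and 703 ≡ 3 (mod 4), so (21/703) = +(703/21).
Reduce top mod 21: now compute (10/21).
Pull out 2: since 21 ≡ 5 (mod 8), (2/21) = -1.
Reciprocity: 5 ≡ 1 and 21 ≡ 1 (mod 4), so (5/21) = +(21/5).
Reduce top mod 5: now compute (1/5).
Reached (1/5) = 1. Collecting the sign flips along the way, the symbol is -1.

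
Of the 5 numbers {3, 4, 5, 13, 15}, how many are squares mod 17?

3

(3/17) = -1 → non-residue.
(4/17) = +1 → QR.
(5/17) = -1 → non-residue.
(13/17) = +1 → QR.
(15/17) = +1 → QR.
Total quadratic residues among the 5: 3.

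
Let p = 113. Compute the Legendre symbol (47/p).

Reciprocity: 47 ≡ 3 and 113 ≡ 1 (mod 4), so (47/113) = +(113/47).
Reduce top mod 47: now compute (19/47).
Reciprocity: 19 ≡ 3 and 47 ≡ 3 (mod 4), so (19/47) = −(47/19).
Reduce top mod 19: now compute (9/19).
Reciprocity: 9 ≡ 1 and 19 ≡ 3 (mod 4), so (9/19) = +(19/9).
Reduce top mod 9: now compute (1/9).
Reached (1/9) = 1. Collecting the sign flips along the way, the symbol is -1.

-1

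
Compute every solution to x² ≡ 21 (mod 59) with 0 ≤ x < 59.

27, 32

Since 59 ≡ 3 (mod 4), a square root of 21 is 21^((59+1)/4) = 21^15 mod 59.
Repeated squaring: 21^2≡28, 21^4≡17, 21^8≡53 (mod 59).
21^15 = 21^(8+4+2+1) ≡ 27 (mod 59).
Check: 27² = 729 ≡ 21 (mod 59). The two roots are 27 and 32.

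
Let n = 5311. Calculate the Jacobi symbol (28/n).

1

Pull out 2^2: since 5311 ≡ 7 (mod 8), (2/5311) = +1, so (2/5311)^2 = +1.
Reciprocity: 7 ≡ 3 and 5311 ≡ 3 (mod 4), so (7/5311) = −(5311/7).
Reduce top mod 7: now compute (5/7).
Reciprocity: 5 ≡ 1 and 7 ≡ 3 (mod 4), so (5/7) = +(7/5).
Reduce top mod 5: now compute (2/5).
Pull out 2: since 5 ≡ 5 (mod 8), (2/5) = -1.
Reached (1/5) = 1. Collecting the sign flips along the way, the symbol is +1.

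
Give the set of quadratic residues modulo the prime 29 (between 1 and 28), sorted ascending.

1 4 5 6 7 9 13 16 20 22 23 24 25 28

Square k = 1,…,14 (k and 29−k give the same square):
1²=1, 2²=4, 3²=9, 4²=16, 5²=25, 6²≡7, 7²≡20, 8²≡6, 9²≡23, 10²≡13, 11²≡5, 12²≡28, 13²≡24, 14²≡22 (mod 29).
So the quadratic residues mod 29 are {1, 4, 5, 6, 7, 9, 13, 16, 20, 22, 23, 24, 25, 28}.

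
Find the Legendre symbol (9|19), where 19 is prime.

1

Reciprocity: 9 ≡ 1 and 19 ≡ 3 (mod 4), so (9/19) = +(19/9).
Reduce top mod 9: now compute (1/9).
Reached (1/9) = 1. Collecting the sign flips along the way, the symbol is +1.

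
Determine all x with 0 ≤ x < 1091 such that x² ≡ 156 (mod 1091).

Since 1091 ≡ 3 (mod 4), a square root of 156 is 156^((1091+1)/4) = 156^273 mod 1091.
Repeated squaring: 156^2≡334, 156^4≡274, 156^8≡888, 156^16≡842, 156^32≡905, 156^64≡775, 156^128≡575, 156^256≡52 (mod 1091).
156^273 = 156^(256+16+1) ≡ 644 (mod 1091).
Check: 644² = 414736 ≡ 156 (mod 1091). The two roots are 447 and 644.

447, 644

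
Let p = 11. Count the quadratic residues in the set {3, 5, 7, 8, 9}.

3

(3/11) = +1 → QR.
(5/11) = +1 → QR.
(7/11) = -1 → non-residue.
(8/11) = -1 → non-residue.
(9/11) = +1 → QR.
Total quadratic residues among the 5: 3.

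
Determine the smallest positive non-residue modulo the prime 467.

(2/467) = −1, so 2 is the smallest positive non-residue mod 467.

2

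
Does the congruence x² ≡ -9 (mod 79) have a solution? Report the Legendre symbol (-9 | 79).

First reduce: -9 ≡ 70 (mod 79).
Pull out 2: since 79 ≡ 7 (mod 8), (2/79) = +1.
Reciprocity: 35 ≡ 3 and 79 ≡ 3 (mod 4), so (35/79) = −(79/35).
Reduce top mod 35: now compute (9/35).
Reciprocity: 9 ≡ 1 and 35 ≡ 3 (mod 4), so (9/35) = +(35/9).
Reduce top mod 9: now compute (8/9).
Pull out 2^3: since 9 ≡ 1 (mod 8), (2/9) = +1, so (2/9)^3 = +1.
Reached (1/9) = 1. Collecting the sign flips along the way, the symbol is -1.

-1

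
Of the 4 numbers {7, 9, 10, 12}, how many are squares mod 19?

2

(7/19) = +1 → QR.
(9/19) = +1 → QR.
(10/19) = -1 → non-residue.
(12/19) = -1 → non-residue.
Total quadratic residues among the 4: 2.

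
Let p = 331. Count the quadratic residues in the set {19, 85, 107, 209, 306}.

(19/331) = +1 → QR.
(85/331) = +1 → QR.
(107/331) = -1 → non-residue.
(209/331) = -1 → non-residue.
(306/331) = -1 → non-residue.
Total quadratic residues among the 5: 2.

2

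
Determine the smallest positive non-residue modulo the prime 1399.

3

(2/1399) = +1, so 2 is a residue.
(3/1399) = −1, so 3 is the smallest positive non-residue mod 1399.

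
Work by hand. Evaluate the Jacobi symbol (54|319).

-1

Pull out 2: since 319 ≡ 7 (mod 8), (2/319) = +1.
Reciprocity: 27 ≡ 3 and 319 ≡ 3 (mod 4), so (27/319) = −(319/27).
Reduce top mod 27: now compute (22/27).
Pull out 2: since 27 ≡ 3 (mod 8), (2/27) = -1.
Reciprocity: 11 ≡ 3 and 27 ≡ 3 (mod 4), so (11/27) = −(27/11).
Reduce top mod 11: now compute (5/11).
Reciprocity: 5 ≡ 1 and 11 ≡ 3 (mod 4), so (5/11) = +(11/5).
Reduce top mod 5: now compute (1/5).
Reached (1/5) = 1. Collecting the sign flips along the way, the symbol is -1.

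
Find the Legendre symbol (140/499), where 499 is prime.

Pull out 2^2: since 499 ≡ 3 (mod 8), (2/499) = -1, so (2/499)^2 = +1.
Reciprocity: 35 ≡ 3 and 499 ≡ 3 (mod 4), so (35/499) = −(499/35).
Reduce top mod 35: now compute (9/35).
Reciprocity: 9 ≡ 1 and 35 ≡ 3 (mod 4), so (9/35) = +(35/9).
Reduce top mod 9: now compute (8/9).
Pull out 2^3: since 9 ≡ 1 (mod 8), (2/9) = +1, so (2/9)^3 = +1.
Reached (1/9) = 1. Collecting the sign flips along the way, the symbol is -1.

-1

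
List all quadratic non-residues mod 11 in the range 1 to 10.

Square k = 1,…,5 (k and 11−k give the same square):
1²=1, 2²=4, 3²=9, 4²≡5, 5²≡3 (mod 11).
The residues are {1, 3, 4, 5, 9}; the non-residues are the remaining 5 nonzero classes.

2, 6, 7, 8, 10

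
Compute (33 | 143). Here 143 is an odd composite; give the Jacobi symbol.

0

Reciprocity: 33 ≡ 1 and 143 ≡ 3 (mod 4), so (33/143) = +(143/33).
Reduce top mod 33: now compute (11/33).
Reciprocity: 11 ≡ 3 and 33 ≡ 1 (mod 4), so (11/33) = +(33/11).
Reduce top mod 11: now compute (0/11).
Top reduces to 0: gcd > 1, so the symbol is 0.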